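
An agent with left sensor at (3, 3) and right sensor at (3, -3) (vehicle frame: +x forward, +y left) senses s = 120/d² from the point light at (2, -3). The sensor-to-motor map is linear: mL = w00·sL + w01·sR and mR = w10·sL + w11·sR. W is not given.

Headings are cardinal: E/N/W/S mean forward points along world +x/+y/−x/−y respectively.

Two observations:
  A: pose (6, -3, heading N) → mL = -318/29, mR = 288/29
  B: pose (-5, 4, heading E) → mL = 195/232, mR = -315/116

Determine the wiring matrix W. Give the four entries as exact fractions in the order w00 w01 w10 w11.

obs A: pose=(6,-3,N) → sL=12, sR=60/29, mL=-318/29, mR=288/29
obs B: pose=(-5,4,E) → sL=30/29, sR=15/4, mL=195/232, mR=-315/116
sensor matrix S = [[12, 60/29], [30/29, 15/4]]; det S = 36045/841
solve [mL_A; mL_B] = S·[w00; w01] and [mR_A; mR_B] = S·[w10; w11]:
  w00 = -1, w01 = 1/2, w10 = 1, w11 = -1

-1 1/2 1 -1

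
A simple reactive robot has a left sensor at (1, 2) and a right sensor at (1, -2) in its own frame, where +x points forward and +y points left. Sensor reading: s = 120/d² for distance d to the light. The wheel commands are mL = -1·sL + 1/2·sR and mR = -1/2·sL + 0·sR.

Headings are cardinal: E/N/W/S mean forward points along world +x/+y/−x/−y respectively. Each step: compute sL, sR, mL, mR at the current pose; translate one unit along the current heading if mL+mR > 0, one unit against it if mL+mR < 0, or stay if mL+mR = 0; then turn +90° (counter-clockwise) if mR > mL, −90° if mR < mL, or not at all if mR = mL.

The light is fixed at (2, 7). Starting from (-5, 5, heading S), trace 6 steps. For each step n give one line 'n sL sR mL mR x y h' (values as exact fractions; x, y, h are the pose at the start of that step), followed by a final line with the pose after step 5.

0 60/17 4/3 -146/51 -30/17 -5 5 S
1 120/37 8/3 -212/111 -60/37 -5 6 E
2 6/5 10/3 7/15 -3/5 -6 6 N
3 120/49 24/13 -972/637 -60/49 -6 5 E
4 60/61 12/5 66/305 -30/61 -7 5 N
5 24/13 120/89 -1356/1157 -12/13 -7 4 E
final -8 4 N

n=0: pose=(-5,5,S); sL=60/17, sR=4/3; mL=-146/51, mR=-30/17; mL+mR=-236/51 → advance -1; mR−mL=56/51 → turn +1·90°
n=1: pose=(-5,6,E); sL=120/37, sR=8/3; mL=-212/111, mR=-60/37; mL+mR=-392/111 → advance -1; mR−mL=32/111 → turn +1·90°
n=2: pose=(-6,6,N); sL=6/5, sR=10/3; mL=7/15, mR=-3/5; mL+mR=-2/15 → advance -1; mR−mL=-16/15 → turn -1·90°
n=3: pose=(-6,5,E); sL=120/49, sR=24/13; mL=-972/637, mR=-60/49; mL+mR=-1752/637 → advance -1; mR−mL=192/637 → turn +1·90°
n=4: pose=(-7,5,N); sL=60/61, sR=12/5; mL=66/305, mR=-30/61; mL+mR=-84/305 → advance -1; mR−mL=-216/305 → turn -1·90°
n=5: pose=(-7,4,E); sL=24/13, sR=120/89; mL=-1356/1157, mR=-12/13; mL+mR=-2424/1157 → advance -1; mR−mL=288/1157 → turn +1·90°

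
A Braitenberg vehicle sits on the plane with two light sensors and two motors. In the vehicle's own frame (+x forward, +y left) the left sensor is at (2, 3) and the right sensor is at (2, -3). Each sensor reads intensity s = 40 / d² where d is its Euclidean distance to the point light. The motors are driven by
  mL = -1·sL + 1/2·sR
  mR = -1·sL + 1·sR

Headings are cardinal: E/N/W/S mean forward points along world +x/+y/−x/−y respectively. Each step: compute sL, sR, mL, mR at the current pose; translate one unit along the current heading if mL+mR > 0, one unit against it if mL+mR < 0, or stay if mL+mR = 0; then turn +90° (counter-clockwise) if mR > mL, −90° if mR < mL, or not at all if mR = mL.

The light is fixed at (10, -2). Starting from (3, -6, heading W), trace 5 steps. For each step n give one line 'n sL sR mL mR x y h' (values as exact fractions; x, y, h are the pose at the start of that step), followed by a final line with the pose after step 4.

n=0: pose=(3,-6,W); sL=4/13, sR=20/41; mL=-34/533, mR=96/533; mL+mR=62/533 → advance +1; mR−mL=10/41 → turn +1·90°
n=1: pose=(2,-6,S); sL=40/61, sR=40/157; mL=-5060/9577, mR=-3840/9577; mL+mR=-8900/9577 → advance -1; mR−mL=20/157 → turn +1·90°
n=2: pose=(2,-5,E); sL=10/9, sR=5/9; mL=-5/6, mR=-5/9; mL+mR=-25/18 → advance -1; mR−mL=5/18 → turn +1·90°
n=3: pose=(1,-5,N); sL=8/29, sR=40/37; mL=284/1073, mR=864/1073; mL+mR=1148/1073 → advance +1; mR−mL=20/37 → turn +1·90°
n=4: pose=(1,-4,W); sL=20/73, sR=20/61; mL=-490/4453, mR=240/4453; mL+mR=-250/4453 → advance -1; mR−mL=10/61 → turn +1·90°

0 4/13 20/41 -34/533 96/533 3 -6 W
1 40/61 40/157 -5060/9577 -3840/9577 2 -6 S
2 10/9 5/9 -5/6 -5/9 2 -5 E
3 8/29 40/37 284/1073 864/1073 1 -5 N
4 20/73 20/61 -490/4453 240/4453 1 -4 W
final 2 -4 S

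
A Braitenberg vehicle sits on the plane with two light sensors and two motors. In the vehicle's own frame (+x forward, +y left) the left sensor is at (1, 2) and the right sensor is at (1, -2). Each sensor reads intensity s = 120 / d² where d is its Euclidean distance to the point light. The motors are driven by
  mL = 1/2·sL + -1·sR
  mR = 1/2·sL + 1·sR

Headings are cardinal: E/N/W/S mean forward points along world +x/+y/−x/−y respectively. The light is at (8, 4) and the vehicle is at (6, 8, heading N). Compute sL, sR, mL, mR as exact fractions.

120/41 24/5 -684/205 1284/205

left sensor world pos  = (4, 9); dL² = 41
right sensor world pos = (8, 9); dR² = 25
sL = 120/41 = 120/41
sR = 120/25 = 24/5
mL = 1/2·sL + -1·sR = -684/205
mR = 1/2·sL + 1·sR = 1284/205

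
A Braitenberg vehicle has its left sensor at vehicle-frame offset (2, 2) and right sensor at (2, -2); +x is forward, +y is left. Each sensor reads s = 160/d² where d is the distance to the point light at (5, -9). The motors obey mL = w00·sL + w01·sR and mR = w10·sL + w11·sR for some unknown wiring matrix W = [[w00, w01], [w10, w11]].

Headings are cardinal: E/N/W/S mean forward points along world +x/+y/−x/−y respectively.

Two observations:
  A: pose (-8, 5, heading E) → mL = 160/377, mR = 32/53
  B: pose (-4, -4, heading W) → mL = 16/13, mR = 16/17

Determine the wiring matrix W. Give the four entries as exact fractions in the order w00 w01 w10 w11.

1 0 0 1

obs A: pose=(-8,5,E) → sL=160/377, sR=32/53, mL=160/377, mR=32/53
obs B: pose=(-4,-4,W) → sL=16/13, sR=16/17, mL=16/13, mR=16/17
sensor matrix S = [[160/377, 32/53], [16/13, 16/17]]; det S = -116736/339677
solve [mL_A; mL_B] = S·[w00; w01] and [mR_A; mR_B] = S·[w10; w11]:
  w00 = 1, w01 = 0, w10 = 0, w11 = 1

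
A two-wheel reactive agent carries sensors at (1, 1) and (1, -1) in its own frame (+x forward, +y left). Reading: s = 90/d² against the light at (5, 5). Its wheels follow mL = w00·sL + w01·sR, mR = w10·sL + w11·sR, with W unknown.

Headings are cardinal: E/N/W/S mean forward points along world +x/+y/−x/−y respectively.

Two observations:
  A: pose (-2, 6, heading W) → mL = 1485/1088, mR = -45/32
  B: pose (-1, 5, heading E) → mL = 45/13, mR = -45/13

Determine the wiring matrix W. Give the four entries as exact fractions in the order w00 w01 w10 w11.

obs A: pose=(-2,6,W) → sL=45/32, sR=45/34, mL=1485/1088, mR=-45/32
obs B: pose=(-1,5,E) → sL=45/13, sR=45/13, mL=45/13, mR=-45/13
sensor matrix S = [[45/32, 45/34], [45/13, 45/13]]; det S = 2025/7072
solve [mL_A; mL_B] = S·[w00; w01] and [mR_A; mR_B] = S·[w10; w11]:
  w00 = 1/2, w01 = 1/2, w10 = -1, w11 = 0

1/2 1/2 -1 0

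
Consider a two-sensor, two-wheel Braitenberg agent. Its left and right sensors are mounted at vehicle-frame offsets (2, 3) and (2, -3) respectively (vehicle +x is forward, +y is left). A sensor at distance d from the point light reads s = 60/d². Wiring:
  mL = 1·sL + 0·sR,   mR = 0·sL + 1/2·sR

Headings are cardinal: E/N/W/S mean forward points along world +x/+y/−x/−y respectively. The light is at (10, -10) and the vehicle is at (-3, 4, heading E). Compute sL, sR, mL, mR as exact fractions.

6/41 30/121 6/41 15/121

left sensor world pos  = (-1, 7); dL² = 410
right sensor world pos = (-1, 1); dR² = 242
sL = 60/410 = 6/41
sR = 60/242 = 30/121
mL = 1·sL + 0·sR = 6/41
mR = 0·sL + 1/2·sR = 15/121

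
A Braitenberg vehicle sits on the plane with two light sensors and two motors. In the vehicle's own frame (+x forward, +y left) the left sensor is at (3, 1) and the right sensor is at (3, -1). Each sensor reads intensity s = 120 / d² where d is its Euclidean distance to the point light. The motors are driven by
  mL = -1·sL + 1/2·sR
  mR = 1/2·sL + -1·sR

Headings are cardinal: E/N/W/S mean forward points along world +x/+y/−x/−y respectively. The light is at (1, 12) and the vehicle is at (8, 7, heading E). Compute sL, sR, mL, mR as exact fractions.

30/29 15/17 -585/986 -180/493

left sensor world pos  = (11, 8); dL² = 116
right sensor world pos = (11, 6); dR² = 136
sL = 120/116 = 30/29
sR = 120/136 = 15/17
mL = -1·sL + 1/2·sR = -585/986
mR = 1/2·sL + -1·sR = -180/493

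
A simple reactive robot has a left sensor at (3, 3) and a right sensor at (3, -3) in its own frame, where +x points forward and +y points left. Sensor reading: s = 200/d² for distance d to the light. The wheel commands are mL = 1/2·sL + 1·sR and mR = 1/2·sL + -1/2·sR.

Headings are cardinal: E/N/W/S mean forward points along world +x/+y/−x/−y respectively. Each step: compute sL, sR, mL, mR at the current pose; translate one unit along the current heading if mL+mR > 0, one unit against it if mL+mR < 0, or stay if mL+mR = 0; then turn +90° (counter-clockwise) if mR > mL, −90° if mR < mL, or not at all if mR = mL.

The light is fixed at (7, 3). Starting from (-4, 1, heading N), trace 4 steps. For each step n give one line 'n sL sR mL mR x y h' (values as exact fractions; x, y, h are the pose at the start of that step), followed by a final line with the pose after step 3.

0 200/197 40/13 9180/2561 -2640/2561 -4 1 N
1 50/17 5/2 135/34 15/68 -4 2 E
2 40/13 40/37 1260/481 480/481 -3 2 S
3 100/97 20/17 2790/1649 -120/1649 -3 1 W
final -4 1 N

n=0: pose=(-4,1,N); sL=200/197, sR=40/13; mL=9180/2561, mR=-2640/2561; mL+mR=6540/2561 → advance +1; mR−mL=-60/13 → turn -1·90°
n=1: pose=(-4,2,E); sL=50/17, sR=5/2; mL=135/34, mR=15/68; mL+mR=285/68 → advance +1; mR−mL=-15/4 → turn -1·90°
n=2: pose=(-3,2,S); sL=40/13, sR=40/37; mL=1260/481, mR=480/481; mL+mR=1740/481 → advance +1; mR−mL=-60/37 → turn -1·90°
n=3: pose=(-3,1,W); sL=100/97, sR=20/17; mL=2790/1649, mR=-120/1649; mL+mR=2670/1649 → advance +1; mR−mL=-30/17 → turn -1·90°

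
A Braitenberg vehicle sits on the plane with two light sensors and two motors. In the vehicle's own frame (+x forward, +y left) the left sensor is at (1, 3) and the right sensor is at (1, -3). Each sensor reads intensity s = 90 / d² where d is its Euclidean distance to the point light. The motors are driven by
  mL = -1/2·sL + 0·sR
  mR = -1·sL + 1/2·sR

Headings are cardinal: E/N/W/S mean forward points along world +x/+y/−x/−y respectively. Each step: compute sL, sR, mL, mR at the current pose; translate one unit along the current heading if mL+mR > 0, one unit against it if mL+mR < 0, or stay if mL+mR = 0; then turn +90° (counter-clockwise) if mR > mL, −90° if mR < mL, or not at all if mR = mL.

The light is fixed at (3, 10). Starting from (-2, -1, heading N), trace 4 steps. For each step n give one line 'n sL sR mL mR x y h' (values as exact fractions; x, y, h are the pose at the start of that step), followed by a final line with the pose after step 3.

0 45/82 45/52 -45/164 -495/4264 -2 -1 N
1 10/29 10/13 -5/29 15/377 -2 -2 W
2 9/17 45/109 -9/34 -1197/3706 -1 -2 S
3 90/221 90/89 -45/221 1935/19669 -1 -1 W
final 0 -1 S

n=0: pose=(-2,-1,N); sL=45/82, sR=45/52; mL=-45/164, mR=-495/4264; mL+mR=-1665/4264 → advance -1; mR−mL=675/4264 → turn +1·90°
n=1: pose=(-2,-2,W); sL=10/29, sR=10/13; mL=-5/29, mR=15/377; mL+mR=-50/377 → advance -1; mR−mL=80/377 → turn +1·90°
n=2: pose=(-1,-2,S); sL=9/17, sR=45/109; mL=-9/34, mR=-1197/3706; mL+mR=-1089/1853 → advance -1; mR−mL=-108/1853 → turn -1·90°
n=3: pose=(-1,-1,W); sL=90/221, sR=90/89; mL=-45/221, mR=1935/19669; mL+mR=-2070/19669 → advance -1; mR−mL=5940/19669 → turn +1·90°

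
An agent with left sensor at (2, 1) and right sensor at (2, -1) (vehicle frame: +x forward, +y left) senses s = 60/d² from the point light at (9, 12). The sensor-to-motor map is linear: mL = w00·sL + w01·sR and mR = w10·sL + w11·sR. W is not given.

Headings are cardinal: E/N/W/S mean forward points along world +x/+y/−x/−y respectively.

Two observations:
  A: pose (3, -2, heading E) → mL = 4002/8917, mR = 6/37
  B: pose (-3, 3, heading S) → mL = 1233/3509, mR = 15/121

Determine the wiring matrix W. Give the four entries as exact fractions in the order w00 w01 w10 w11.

obs A: pose=(3,-2,E) → sL=12/37, sR=60/241, mL=4002/8917, mR=6/37
obs B: pose=(-3,3,S) → sL=30/121, sR=6/29, mL=1233/3509, mR=15/121
sensor matrix S = [[12/37, 60/241], [30/121, 6/29]]; det S = 168192/31289753
solve [mL_A; mL_B] = S·[w00; w01] and [mR_A; mR_B] = S·[w10; w11]:
  w00 = 1, w01 = 1/2, w10 = 1/2, w11 = 0

1 1/2 1/2 0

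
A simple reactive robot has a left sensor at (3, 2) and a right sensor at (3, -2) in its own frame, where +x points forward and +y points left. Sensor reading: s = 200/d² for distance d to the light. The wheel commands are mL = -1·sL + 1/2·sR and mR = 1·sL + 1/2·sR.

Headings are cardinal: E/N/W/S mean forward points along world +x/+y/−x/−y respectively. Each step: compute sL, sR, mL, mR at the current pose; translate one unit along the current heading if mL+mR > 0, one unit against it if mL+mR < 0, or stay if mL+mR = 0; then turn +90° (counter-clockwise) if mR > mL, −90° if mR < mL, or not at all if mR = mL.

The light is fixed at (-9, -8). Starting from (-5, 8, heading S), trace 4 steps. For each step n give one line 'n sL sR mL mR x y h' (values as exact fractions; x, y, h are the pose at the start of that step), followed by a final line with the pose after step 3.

n=0: pose=(-5,8,S); sL=40/41, sR=200/173; mL=-2820/7093, mR=11020/7093; mL+mR=200/173 → advance +1; mR−mL=80/41 → turn +1·90°
n=1: pose=(-5,7,E); sL=100/169, sR=100/109; mL=-2450/18421, mR=19350/18421; mL+mR=100/109 → advance +1; mR−mL=200/169 → turn +1·90°
n=2: pose=(-4,7,N); sL=200/333, sR=200/373; mL=-41300/124209, mR=107900/124209; mL+mR=200/373 → advance +1; mR−mL=400/333 → turn +1·90°
n=3: pose=(-4,8,W); sL=1, sR=25/41; mL=-57/82, mR=107/82; mL+mR=25/41 → advance +1; mR−mL=2 → turn +1·90°

0 40/41 200/173 -2820/7093 11020/7093 -5 8 S
1 100/169 100/109 -2450/18421 19350/18421 -5 7 E
2 200/333 200/373 -41300/124209 107900/124209 -4 7 N
3 1 25/41 -57/82 107/82 -4 8 W
final -5 8 S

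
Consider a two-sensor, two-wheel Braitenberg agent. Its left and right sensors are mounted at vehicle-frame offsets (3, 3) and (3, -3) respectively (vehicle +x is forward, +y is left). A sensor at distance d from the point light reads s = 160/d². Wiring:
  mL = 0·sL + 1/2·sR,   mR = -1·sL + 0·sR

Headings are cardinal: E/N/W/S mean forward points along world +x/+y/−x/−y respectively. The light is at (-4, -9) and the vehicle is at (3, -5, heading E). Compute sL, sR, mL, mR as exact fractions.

160/149 160/101 80/101 -160/149

left sensor world pos  = (6, -2); dL² = 149
right sensor world pos = (6, -8); dR² = 101
sL = 160/149 = 160/149
sR = 160/101 = 160/101
mL = 0·sL + 1/2·sR = 80/101
mR = -1·sL + 0·sR = -160/149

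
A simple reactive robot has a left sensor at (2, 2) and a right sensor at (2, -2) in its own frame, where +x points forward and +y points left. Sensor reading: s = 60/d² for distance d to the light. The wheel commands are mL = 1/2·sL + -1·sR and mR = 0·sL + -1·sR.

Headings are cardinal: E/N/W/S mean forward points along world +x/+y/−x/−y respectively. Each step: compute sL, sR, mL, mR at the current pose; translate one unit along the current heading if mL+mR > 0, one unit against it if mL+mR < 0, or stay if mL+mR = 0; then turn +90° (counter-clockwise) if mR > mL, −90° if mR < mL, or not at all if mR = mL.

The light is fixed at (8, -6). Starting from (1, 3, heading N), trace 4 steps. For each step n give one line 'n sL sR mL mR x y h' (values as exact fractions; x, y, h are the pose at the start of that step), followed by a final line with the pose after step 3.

0 30/101 30/73 -1935/7373 -30/73 1 3 N
1 12/25 60/61 -1134/1525 -60/61 1 2 E
2 5/6 15/34 -5/204 -15/34 0 2 S
3 60/149 60/221 -2310/32929 -60/221 0 3 W
final 1 3 N

n=0: pose=(1,3,N); sL=30/101, sR=30/73; mL=-1935/7373, mR=-30/73; mL+mR=-4965/7373 → advance -1; mR−mL=-15/101 → turn -1·90°
n=1: pose=(1,2,E); sL=12/25, sR=60/61; mL=-1134/1525, mR=-60/61; mL+mR=-2634/1525 → advance -1; mR−mL=-6/25 → turn -1·90°
n=2: pose=(0,2,S); sL=5/6, sR=15/34; mL=-5/204, mR=-15/34; mL+mR=-95/204 → advance -1; mR−mL=-5/12 → turn -1·90°
n=3: pose=(0,3,W); sL=60/149, sR=60/221; mL=-2310/32929, mR=-60/221; mL+mR=-11250/32929 → advance -1; mR−mL=-30/149 → turn -1·90°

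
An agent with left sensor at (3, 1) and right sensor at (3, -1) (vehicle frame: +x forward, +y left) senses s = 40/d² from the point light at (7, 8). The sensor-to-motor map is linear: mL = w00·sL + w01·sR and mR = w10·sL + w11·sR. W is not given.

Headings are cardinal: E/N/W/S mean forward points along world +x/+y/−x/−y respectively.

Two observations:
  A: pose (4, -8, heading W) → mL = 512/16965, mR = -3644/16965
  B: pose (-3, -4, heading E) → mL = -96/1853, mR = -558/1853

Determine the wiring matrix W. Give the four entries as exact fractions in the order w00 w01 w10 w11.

-1 1 -1/2 -1

obs A: pose=(4,-8,W) → sL=8/65, sR=40/261, mL=512/16965, mR=-3644/16965
obs B: pose=(-3,-4,E) → sL=4/17, sR=20/109, mL=-96/1853, mR=-558/1853
sensor matrix S = [[8/65, 40/261], [4/17, 20/109]]; det S = -84736/6287229
solve [mL_A; mL_B] = S·[w00; w01] and [mR_A; mR_B] = S·[w10; w11]:
  w00 = -1, w01 = 1, w10 = -1/2, w11 = -1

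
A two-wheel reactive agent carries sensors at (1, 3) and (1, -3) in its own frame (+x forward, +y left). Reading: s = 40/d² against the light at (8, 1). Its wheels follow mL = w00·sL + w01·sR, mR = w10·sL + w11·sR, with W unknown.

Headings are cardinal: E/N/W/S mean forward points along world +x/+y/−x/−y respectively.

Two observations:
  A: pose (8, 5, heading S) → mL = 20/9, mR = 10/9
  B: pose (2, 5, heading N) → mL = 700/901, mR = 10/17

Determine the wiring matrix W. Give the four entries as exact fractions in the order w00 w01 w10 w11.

obs A: pose=(8,5,S) → sL=20/9, sR=20/9, mL=20/9, mR=10/9
obs B: pose=(2,5,N) → sL=20/53, sR=20/17, mL=700/901, mR=10/17
sensor matrix S = [[20/9, 20/9], [20/53, 20/17]]; det S = 1600/901
solve [mL_A; mL_B] = S·[w00; w01] and [mR_A; mR_B] = S·[w10; w11]:
  w00 = 1/2, w01 = 1/2, w10 = 0, w11 = 1/2

1/2 1/2 0 1/2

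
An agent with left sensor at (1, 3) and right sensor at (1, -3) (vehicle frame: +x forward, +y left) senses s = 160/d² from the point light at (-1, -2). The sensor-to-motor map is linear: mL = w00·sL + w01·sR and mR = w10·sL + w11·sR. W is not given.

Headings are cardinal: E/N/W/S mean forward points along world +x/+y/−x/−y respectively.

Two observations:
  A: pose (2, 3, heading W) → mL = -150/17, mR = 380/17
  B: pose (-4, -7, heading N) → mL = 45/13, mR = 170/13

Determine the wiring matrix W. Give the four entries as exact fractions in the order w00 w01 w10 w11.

obs A: pose=(2,3,W) → sL=20, sR=40/17, mL=-150/17, mR=380/17
obs B: pose=(-4,-7,N) → sL=40/13, sR=10, mL=45/13, mR=170/13
sensor matrix S = [[20, 40/17], [40/13, 10]]; det S = 42600/221
solve [mL_A; mL_B] = S·[w00; w01] and [mR_A; mR_B] = S·[w10; w11]:
  w00 = -1/2, w01 = 1/2, w10 = 1, w11 = 1

-1/2 1/2 1 1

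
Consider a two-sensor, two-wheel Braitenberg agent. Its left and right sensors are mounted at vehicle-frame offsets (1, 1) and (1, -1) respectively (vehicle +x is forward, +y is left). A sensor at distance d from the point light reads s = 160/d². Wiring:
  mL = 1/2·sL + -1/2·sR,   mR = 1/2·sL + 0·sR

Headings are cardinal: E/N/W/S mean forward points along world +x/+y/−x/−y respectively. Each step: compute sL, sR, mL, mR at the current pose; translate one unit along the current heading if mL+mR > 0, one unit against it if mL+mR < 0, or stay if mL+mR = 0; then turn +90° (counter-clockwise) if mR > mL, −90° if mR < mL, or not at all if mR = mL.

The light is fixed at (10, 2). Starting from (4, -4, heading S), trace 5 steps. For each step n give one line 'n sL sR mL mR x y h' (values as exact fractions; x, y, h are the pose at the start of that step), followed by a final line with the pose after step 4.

n=0: pose=(4,-4,S); sL=80/37, sR=80/49; mL=480/1813, mR=40/37; mL+mR=2440/1813 → advance +1; mR−mL=40/49 → turn +1·90°
n=1: pose=(4,-5,E); sL=160/61, sR=160/89; mL=2240/5429, mR=80/61; mL+mR=9360/5429 → advance +1; mR−mL=80/89 → turn +1·90°
n=2: pose=(5,-5,N); sL=20/9, sR=40/13; mL=-50/117, mR=10/9; mL+mR=80/117 → advance +1; mR−mL=20/13 → turn +1·90°
n=3: pose=(5,-4,W); sL=32/17, sR=160/61; mL=-384/1037, mR=16/17; mL+mR=592/1037 → advance +1; mR−mL=80/61 → turn +1·90°
n=4: pose=(4,-4,S); sL=80/37, sR=80/49; mL=480/1813, mR=40/37; mL+mR=2440/1813 → advance +1; mR−mL=40/49 → turn +1·90°

0 80/37 80/49 480/1813 40/37 4 -4 S
1 160/61 160/89 2240/5429 80/61 4 -5 E
2 20/9 40/13 -50/117 10/9 5 -5 N
3 32/17 160/61 -384/1037 16/17 5 -4 W
4 80/37 80/49 480/1813 40/37 4 -4 S
final 4 -5 E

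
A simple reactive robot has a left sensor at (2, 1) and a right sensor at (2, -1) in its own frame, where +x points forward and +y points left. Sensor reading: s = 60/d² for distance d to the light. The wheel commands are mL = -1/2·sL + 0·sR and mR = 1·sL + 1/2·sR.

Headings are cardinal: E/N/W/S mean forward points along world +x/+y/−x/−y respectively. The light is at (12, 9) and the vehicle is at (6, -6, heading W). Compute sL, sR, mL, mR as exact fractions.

3/16 3/13 -3/32 63/208

left sensor world pos  = (4, -7); dL² = 320
right sensor world pos = (4, -5); dR² = 260
sL = 60/320 = 3/16
sR = 60/260 = 3/13
mL = -1/2·sL + 0·sR = -3/32
mR = 1·sL + 1/2·sR = 63/208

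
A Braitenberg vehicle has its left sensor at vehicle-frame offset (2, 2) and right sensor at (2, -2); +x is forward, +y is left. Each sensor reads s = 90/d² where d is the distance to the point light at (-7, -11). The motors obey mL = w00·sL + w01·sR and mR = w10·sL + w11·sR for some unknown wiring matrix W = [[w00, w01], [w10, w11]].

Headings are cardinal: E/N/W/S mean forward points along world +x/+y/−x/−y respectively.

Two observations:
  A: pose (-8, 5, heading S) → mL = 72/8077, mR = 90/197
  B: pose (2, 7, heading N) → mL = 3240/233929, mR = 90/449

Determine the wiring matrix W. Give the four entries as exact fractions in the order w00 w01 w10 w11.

obs A: pose=(-8,5,S) → sL=90/197, sR=18/41, mL=72/8077, mR=90/197
obs B: pose=(2,7,N) → sL=90/449, sR=90/521, mL=3240/233929, mR=90/449
sensor matrix S = [[90/197, 18/41], [90/449, 90/521]]; det S = -17159040/1889444533
solve [mL_A; mL_B] = S·[w00; w01] and [mR_A; mR_B] = S·[w10; w11]:
  w00 = 1/2, w01 = -1/2, w10 = 1, w11 = 0

1/2 -1/2 1 0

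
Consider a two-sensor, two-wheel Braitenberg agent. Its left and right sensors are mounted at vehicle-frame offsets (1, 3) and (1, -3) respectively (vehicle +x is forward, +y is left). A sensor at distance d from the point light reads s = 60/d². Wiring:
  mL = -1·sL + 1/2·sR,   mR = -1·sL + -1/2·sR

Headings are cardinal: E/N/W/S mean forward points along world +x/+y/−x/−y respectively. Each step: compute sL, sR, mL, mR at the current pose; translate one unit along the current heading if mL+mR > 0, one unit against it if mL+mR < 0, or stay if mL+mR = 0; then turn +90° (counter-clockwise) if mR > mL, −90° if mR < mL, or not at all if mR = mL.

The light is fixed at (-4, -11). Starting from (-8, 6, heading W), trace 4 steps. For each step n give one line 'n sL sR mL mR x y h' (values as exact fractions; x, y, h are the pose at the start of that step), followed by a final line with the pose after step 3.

0 60/221 12/85 -222/1105 -378/1105 -8 6 W
1 1/6 5/27 -2/27 -7/27 -7 6 N
2 12/73 60/173 114/12629 -4266/12629 -7 5 E
3 30/113 30/137 -2415/15481 -5805/15481 -8 5 S
final -8 6 W

n=0: pose=(-8,6,W); sL=60/221, sR=12/85; mL=-222/1105, mR=-378/1105; mL+mR=-120/221 → advance -1; mR−mL=-12/85 → turn -1·90°
n=1: pose=(-7,6,N); sL=1/6, sR=5/27; mL=-2/27, mR=-7/27; mL+mR=-1/3 → advance -1; mR−mL=-5/27 → turn -1·90°
n=2: pose=(-7,5,E); sL=12/73, sR=60/173; mL=114/12629, mR=-4266/12629; mL+mR=-24/73 → advance -1; mR−mL=-60/173 → turn -1·90°
n=3: pose=(-8,5,S); sL=30/113, sR=30/137; mL=-2415/15481, mR=-5805/15481; mL+mR=-60/113 → advance -1; mR−mL=-30/137 → turn -1·90°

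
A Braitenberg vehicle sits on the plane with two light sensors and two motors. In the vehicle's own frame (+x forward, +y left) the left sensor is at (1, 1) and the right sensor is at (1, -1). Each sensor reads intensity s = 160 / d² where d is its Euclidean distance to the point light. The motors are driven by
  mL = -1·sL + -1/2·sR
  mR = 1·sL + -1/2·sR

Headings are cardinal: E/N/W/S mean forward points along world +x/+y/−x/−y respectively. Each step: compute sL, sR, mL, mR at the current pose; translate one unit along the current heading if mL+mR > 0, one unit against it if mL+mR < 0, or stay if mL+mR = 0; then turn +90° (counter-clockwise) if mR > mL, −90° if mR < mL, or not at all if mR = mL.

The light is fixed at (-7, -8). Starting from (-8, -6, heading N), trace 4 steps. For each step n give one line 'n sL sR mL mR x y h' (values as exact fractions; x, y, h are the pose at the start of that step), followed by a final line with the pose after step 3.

0 160/13 160/9 -2480/117 400/117 -8 -6 N
1 40 20 -50 30 -8 -7 W
2 160 160 -240 80 -7 -7 S
3 16 80 -56 -24 -7 -6 E
final -8 -6 N

n=0: pose=(-8,-6,N); sL=160/13, sR=160/9; mL=-2480/117, mR=400/117; mL+mR=-160/9 → advance -1; mR−mL=320/13 → turn +1·90°
n=1: pose=(-8,-7,W); sL=40, sR=20; mL=-50, mR=30; mL+mR=-20 → advance -1; mR−mL=80 → turn +1·90°
n=2: pose=(-7,-7,S); sL=160, sR=160; mL=-240, mR=80; mL+mR=-160 → advance -1; mR−mL=320 → turn +1·90°
n=3: pose=(-7,-6,E); sL=16, sR=80; mL=-56, mR=-24; mL+mR=-80 → advance -1; mR−mL=32 → turn +1·90°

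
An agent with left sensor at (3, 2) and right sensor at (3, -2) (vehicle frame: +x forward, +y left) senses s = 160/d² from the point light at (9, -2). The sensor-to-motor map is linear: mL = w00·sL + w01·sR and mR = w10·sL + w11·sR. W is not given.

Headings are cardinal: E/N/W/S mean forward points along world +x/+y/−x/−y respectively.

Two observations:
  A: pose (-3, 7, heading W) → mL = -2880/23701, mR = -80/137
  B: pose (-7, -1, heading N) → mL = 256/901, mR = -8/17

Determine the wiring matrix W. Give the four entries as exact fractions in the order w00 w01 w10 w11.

-1 1 -1 0

obs A: pose=(-3,7,W) → sL=80/137, sR=80/173, mL=-2880/23701, mR=-80/137
obs B: pose=(-7,-1,N) → sL=8/17, sR=40/53, mL=256/901, mR=-8/17
sensor matrix S = [[80/137, 80/173], [8/17, 40/53]]; det S = 4764160/21354601
solve [mL_A; mL_B] = S·[w00; w01] and [mR_A; mR_B] = S·[w10; w11]:
  w00 = -1, w01 = 1, w10 = -1, w11 = 0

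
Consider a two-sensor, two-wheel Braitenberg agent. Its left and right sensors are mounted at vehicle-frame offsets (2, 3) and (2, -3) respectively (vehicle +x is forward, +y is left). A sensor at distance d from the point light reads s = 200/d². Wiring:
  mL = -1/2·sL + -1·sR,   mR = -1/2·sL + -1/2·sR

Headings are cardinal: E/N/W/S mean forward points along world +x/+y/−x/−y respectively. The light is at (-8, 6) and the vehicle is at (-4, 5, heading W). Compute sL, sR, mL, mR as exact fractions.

10 25 -30 -35/2

left sensor world pos  = (-6, 2); dL² = 20
right sensor world pos = (-6, 8); dR² = 8
sL = 200/20 = 10
sR = 200/8 = 25
mL = -1/2·sL + -1·sR = -30
mR = -1/2·sL + -1/2·sR = -35/2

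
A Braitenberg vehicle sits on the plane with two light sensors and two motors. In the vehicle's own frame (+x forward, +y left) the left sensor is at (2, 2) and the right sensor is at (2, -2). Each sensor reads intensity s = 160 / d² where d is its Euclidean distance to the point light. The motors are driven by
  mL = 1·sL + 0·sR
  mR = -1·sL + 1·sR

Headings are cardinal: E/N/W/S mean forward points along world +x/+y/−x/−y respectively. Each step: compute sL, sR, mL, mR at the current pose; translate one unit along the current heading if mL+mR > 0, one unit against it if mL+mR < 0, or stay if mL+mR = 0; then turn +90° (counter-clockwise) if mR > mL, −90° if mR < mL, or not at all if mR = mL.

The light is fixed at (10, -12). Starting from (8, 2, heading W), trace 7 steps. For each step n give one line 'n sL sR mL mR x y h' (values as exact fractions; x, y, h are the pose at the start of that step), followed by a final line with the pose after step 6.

n=0: pose=(8,2,W); sL=1, sR=10/17; mL=1, mR=-7/17; mL+mR=10/17 → advance +1; mR−mL=-24/17 → turn -1·90°
n=1: pose=(7,2,N); sL=160/281, sR=160/257; mL=160/281, mR=3840/72217; mL+mR=160/257 → advance +1; mR−mL=-37280/72217 → turn -1·90°
n=2: pose=(7,3,E); sL=16/29, sR=16/17; mL=16/29, mR=192/493; mL+mR=16/17 → advance +1; mR−mL=-80/493 → turn -1·90°
n=3: pose=(8,3,S); sL=160/169, sR=32/37; mL=160/169, mR=-512/6253; mL+mR=32/37 → advance +1; mR−mL=-6432/6253 → turn -1·90°
n=4: pose=(8,2,W); sL=1, sR=10/17; mL=1, mR=-7/17; mL+mR=10/17 → advance +1; mR−mL=-24/17 → turn -1·90°
n=5: pose=(7,2,N); sL=160/281, sR=160/257; mL=160/281, mR=3840/72217; mL+mR=160/257 → advance +1; mR−mL=-37280/72217 → turn -1·90°
n=6: pose=(7,3,E); sL=16/29, sR=16/17; mL=16/29, mR=192/493; mL+mR=16/17 → advance +1; mR−mL=-80/493 → turn -1·90°

0 1 10/17 1 -7/17 8 2 W
1 160/281 160/257 160/281 3840/72217 7 2 N
2 16/29 16/17 16/29 192/493 7 3 E
3 160/169 32/37 160/169 -512/6253 8 3 S
4 1 10/17 1 -7/17 8 2 W
5 160/281 160/257 160/281 3840/72217 7 2 N
6 16/29 16/17 16/29 192/493 7 3 E
final 8 3 S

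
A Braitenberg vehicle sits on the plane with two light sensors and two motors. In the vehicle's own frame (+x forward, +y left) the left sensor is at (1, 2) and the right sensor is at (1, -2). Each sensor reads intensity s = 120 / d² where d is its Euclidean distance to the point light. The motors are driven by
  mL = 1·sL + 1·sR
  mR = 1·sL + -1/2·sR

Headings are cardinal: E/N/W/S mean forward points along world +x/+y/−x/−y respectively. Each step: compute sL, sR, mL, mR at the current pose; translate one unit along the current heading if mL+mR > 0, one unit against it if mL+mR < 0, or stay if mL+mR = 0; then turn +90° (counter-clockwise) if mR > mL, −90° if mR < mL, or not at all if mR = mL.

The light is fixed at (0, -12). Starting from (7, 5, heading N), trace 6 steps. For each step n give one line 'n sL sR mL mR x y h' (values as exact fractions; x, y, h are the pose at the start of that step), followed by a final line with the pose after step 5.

0 120/349 8/27 6032/9423 1844/9423 7 5 N
1 15/58 3/8 147/232 33/464 7 6 E
2 120/389 24/65 17136/25285 3132/25285 8 6 S
3 60/137 12/41 4104/5617 1638/5617 8 5 W
4 120/349 8/27 6032/9423 1844/9423 7 5 N
5 15/58 3/8 147/232 33/464 7 6 E
final 8 6 S

n=0: pose=(7,5,N); sL=120/349, sR=8/27; mL=6032/9423, mR=1844/9423; mL+mR=7876/9423 → advance +1; mR−mL=-4/9 → turn -1·90°
n=1: pose=(7,6,E); sL=15/58, sR=3/8; mL=147/232, mR=33/464; mL+mR=327/464 → advance +1; mR−mL=-9/16 → turn -1·90°
n=2: pose=(8,6,S); sL=120/389, sR=24/65; mL=17136/25285, mR=3132/25285; mL+mR=20268/25285 → advance +1; mR−mL=-36/65 → turn -1·90°
n=3: pose=(8,5,W); sL=60/137, sR=12/41; mL=4104/5617, mR=1638/5617; mL+mR=5742/5617 → advance +1; mR−mL=-18/41 → turn -1·90°
n=4: pose=(7,5,N); sL=120/349, sR=8/27; mL=6032/9423, mR=1844/9423; mL+mR=7876/9423 → advance +1; mR−mL=-4/9 → turn -1·90°
n=5: pose=(7,6,E); sL=15/58, sR=3/8; mL=147/232, mR=33/464; mL+mR=327/464 → advance +1; mR−mL=-9/16 → turn -1·90°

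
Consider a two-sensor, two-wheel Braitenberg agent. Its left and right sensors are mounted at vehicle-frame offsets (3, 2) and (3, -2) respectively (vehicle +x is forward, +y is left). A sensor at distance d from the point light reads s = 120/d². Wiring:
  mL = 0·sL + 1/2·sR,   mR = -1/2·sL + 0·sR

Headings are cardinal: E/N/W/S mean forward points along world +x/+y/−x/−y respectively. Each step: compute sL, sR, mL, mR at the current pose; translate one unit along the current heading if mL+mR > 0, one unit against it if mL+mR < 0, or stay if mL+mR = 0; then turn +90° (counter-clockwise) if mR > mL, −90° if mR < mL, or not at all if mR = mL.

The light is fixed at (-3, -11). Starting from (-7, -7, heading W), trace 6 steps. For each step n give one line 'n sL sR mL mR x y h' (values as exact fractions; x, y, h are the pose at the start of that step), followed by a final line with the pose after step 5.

0 120/53 24/17 12/17 -60/53 -7 -7 W
1 60/37 12/5 6/5 -30/37 -6 -7 N
2 120/49 40/3 20/3 -60/49 -6 -6 E
3 30 6 3 -15 -5 -6 S
4 120/41 120/89 60/89 -60/41 -5 -5 W
5 4/3 60/41 30/41 -2/3 -4 -5 N
final -4 -4 E

n=0: pose=(-7,-7,W); sL=120/53, sR=24/17; mL=12/17, mR=-60/53; mL+mR=-384/901 → advance -1; mR−mL=-1656/901 → turn -1·90°
n=1: pose=(-6,-7,N); sL=60/37, sR=12/5; mL=6/5, mR=-30/37; mL+mR=72/185 → advance +1; mR−mL=-372/185 → turn -1·90°
n=2: pose=(-6,-6,E); sL=120/49, sR=40/3; mL=20/3, mR=-60/49; mL+mR=800/147 → advance +1; mR−mL=-1160/147 → turn -1·90°
n=3: pose=(-5,-6,S); sL=30, sR=6; mL=3, mR=-15; mL+mR=-12 → advance -1; mR−mL=-18 → turn -1·90°
n=4: pose=(-5,-5,W); sL=120/41, sR=120/89; mL=60/89, mR=-60/41; mL+mR=-2880/3649 → advance -1; mR−mL=-7800/3649 → turn -1·90°
n=5: pose=(-4,-5,N); sL=4/3, sR=60/41; mL=30/41, mR=-2/3; mL+mR=8/123 → advance +1; mR−mL=-172/123 → turn -1·90°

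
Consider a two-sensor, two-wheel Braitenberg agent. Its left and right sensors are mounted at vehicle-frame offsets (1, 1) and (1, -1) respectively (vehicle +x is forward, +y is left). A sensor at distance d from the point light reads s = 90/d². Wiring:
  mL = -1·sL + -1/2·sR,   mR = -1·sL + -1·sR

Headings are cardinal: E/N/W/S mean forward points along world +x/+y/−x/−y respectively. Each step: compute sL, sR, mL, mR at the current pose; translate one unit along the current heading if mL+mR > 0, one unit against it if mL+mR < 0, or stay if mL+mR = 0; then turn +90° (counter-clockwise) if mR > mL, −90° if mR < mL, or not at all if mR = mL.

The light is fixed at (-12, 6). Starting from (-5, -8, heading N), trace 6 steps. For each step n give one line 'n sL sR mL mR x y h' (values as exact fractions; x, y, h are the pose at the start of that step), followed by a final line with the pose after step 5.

0 18/41 90/233 -6039/9553 -7884/9553 -5 -8 N
1 9/26 9/32 -405/832 -261/416 -5 -9 E
2 18/61 90/281 -7803/17141 -10548/17141 -6 -9 S
3 9/25 45/97 -2871/4850 -1998/2425 -6 -8 W
4 18/41 90/233 -6039/9553 -7884/9553 -5 -8 N
5 9/26 9/32 -405/832 -261/416 -5 -9 E
final -6 -9 S

n=0: pose=(-5,-8,N); sL=18/41, sR=90/233; mL=-6039/9553, mR=-7884/9553; mL+mR=-13923/9553 → advance -1; mR−mL=-45/233 → turn -1·90°
n=1: pose=(-5,-9,E); sL=9/26, sR=9/32; mL=-405/832, mR=-261/416; mL+mR=-927/832 → advance -1; mR−mL=-9/64 → turn -1·90°
n=2: pose=(-6,-9,S); sL=18/61, sR=90/281; mL=-7803/17141, mR=-10548/17141; mL+mR=-18351/17141 → advance -1; mR−mL=-45/281 → turn -1·90°
n=3: pose=(-6,-8,W); sL=9/25, sR=45/97; mL=-2871/4850, mR=-1998/2425; mL+mR=-6867/4850 → advance -1; mR−mL=-45/194 → turn -1·90°
n=4: pose=(-5,-8,N); sL=18/41, sR=90/233; mL=-6039/9553, mR=-7884/9553; mL+mR=-13923/9553 → advance -1; mR−mL=-45/233 → turn -1·90°
n=5: pose=(-5,-9,E); sL=9/26, sR=9/32; mL=-405/832, mR=-261/416; mL+mR=-927/832 → advance -1; mR−mL=-9/64 → turn -1·90°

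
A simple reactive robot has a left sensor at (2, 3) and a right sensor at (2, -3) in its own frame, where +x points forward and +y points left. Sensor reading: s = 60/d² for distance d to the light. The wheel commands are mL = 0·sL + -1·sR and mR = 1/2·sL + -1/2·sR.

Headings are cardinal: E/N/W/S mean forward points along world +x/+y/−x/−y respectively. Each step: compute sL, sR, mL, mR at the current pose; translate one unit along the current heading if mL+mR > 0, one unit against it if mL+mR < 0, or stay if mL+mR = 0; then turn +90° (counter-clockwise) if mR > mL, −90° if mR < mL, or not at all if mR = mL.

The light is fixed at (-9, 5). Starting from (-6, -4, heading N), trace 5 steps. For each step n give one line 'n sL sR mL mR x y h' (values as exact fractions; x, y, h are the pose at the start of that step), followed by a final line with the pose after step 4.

0 60/49 12/17 -12/17 216/833 -6 -4 N
1 6/17 6/5 -6/5 -36/85 -6 -5 W
2 60/193 12/29 -12/29 -288/5597 -5 -5 S
3 5/6 1/3 -1/3 1/4 -5 -4 E
4 60/49 12/17 -12/17 216/833 -6 -4 N
final -6 -5 W

n=0: pose=(-6,-4,N); sL=60/49, sR=12/17; mL=-12/17, mR=216/833; mL+mR=-372/833 → advance -1; mR−mL=804/833 → turn +1·90°
n=1: pose=(-6,-5,W); sL=6/17, sR=6/5; mL=-6/5, mR=-36/85; mL+mR=-138/85 → advance -1; mR−mL=66/85 → turn +1·90°
n=2: pose=(-5,-5,S); sL=60/193, sR=12/29; mL=-12/29, mR=-288/5597; mL+mR=-2604/5597 → advance -1; mR−mL=2028/5597 → turn +1·90°
n=3: pose=(-5,-4,E); sL=5/6, sR=1/3; mL=-1/3, mR=1/4; mL+mR=-1/12 → advance -1; mR−mL=7/12 → turn +1·90°
n=4: pose=(-6,-4,N); sL=60/49, sR=12/17; mL=-12/17, mR=216/833; mL+mR=-372/833 → advance -1; mR−mL=804/833 → turn +1·90°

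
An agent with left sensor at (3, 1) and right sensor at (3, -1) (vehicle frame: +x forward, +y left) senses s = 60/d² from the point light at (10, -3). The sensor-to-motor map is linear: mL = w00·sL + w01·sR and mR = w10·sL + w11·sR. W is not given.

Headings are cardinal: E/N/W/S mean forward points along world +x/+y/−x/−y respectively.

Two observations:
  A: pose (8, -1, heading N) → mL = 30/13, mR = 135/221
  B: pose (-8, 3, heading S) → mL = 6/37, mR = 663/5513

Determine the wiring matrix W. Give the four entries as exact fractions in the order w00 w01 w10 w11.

0 1 1 -1/2

obs A: pose=(8,-1,N) → sL=30/17, sR=30/13, mL=30/13, mR=135/221
obs B: pose=(-8,3,S) → sL=30/149, sR=6/37, mL=6/37, mR=663/5513
sensor matrix S = [[30/17, 30/13], [30/149, 6/37]]; det S = -217440/1218373
solve [mL_A; mL_B] = S·[w00; w01] and [mR_A; mR_B] = S·[w10; w11]:
  w00 = 0, w01 = 1, w10 = 1, w11 = -1/2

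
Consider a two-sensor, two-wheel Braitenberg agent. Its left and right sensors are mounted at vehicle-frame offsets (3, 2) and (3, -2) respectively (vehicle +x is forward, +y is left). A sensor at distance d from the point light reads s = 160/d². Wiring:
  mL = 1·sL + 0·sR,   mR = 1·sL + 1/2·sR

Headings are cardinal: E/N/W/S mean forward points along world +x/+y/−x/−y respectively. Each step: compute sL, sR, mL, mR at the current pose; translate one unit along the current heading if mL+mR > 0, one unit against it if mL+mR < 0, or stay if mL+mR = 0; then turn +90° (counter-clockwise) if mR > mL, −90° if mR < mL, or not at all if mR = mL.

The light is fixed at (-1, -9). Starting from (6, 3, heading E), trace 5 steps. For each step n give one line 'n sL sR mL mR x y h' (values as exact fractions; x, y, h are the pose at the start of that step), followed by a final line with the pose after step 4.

n=0: pose=(6,3,E); sL=20/37, sR=4/5; mL=20/37, mR=174/185; mL+mR=274/185 → advance +1; mR−mL=2/5 → turn +1·90°
n=1: pose=(7,3,N); sL=160/261, sR=32/65; mL=160/261, mR=14576/16965; mL+mR=24976/16965 → advance +1; mR−mL=16/65 → turn +1·90°
n=2: pose=(7,4,W); sL=80/73, sR=16/25; mL=80/73, mR=2584/1825; mL+mR=4584/1825 → advance +1; mR−mL=8/25 → turn +1·90°
n=3: pose=(6,4,S); sL=160/181, sR=32/25; mL=160/181, mR=6896/4525; mL+mR=10896/4525 → advance +1; mR−mL=16/25 → turn +1·90°
n=4: pose=(6,3,E); sL=20/37, sR=4/5; mL=20/37, mR=174/185; mL+mR=274/185 → advance +1; mR−mL=2/5 → turn +1·90°

0 20/37 4/5 20/37 174/185 6 3 E
1 160/261 32/65 160/261 14576/16965 7 3 N
2 80/73 16/25 80/73 2584/1825 7 4 W
3 160/181 32/25 160/181 6896/4525 6 4 S
4 20/37 4/5 20/37 174/185 6 3 E
final 7 3 N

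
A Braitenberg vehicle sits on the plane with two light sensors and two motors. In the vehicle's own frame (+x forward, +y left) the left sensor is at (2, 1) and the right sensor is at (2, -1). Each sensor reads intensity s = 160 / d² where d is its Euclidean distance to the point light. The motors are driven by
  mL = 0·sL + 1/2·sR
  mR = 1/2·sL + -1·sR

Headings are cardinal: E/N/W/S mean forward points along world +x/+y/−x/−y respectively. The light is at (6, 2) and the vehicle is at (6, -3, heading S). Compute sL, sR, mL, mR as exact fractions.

left sensor world pos  = (7, -5); dL² = 50
right sensor world pos = (5, -5); dR² = 50
sL = 160/50 = 16/5
sR = 160/50 = 16/5
mL = 0·sL + 1/2·sR = 8/5
mR = 1/2·sL + -1·sR = -8/5

16/5 16/5 8/5 -8/5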